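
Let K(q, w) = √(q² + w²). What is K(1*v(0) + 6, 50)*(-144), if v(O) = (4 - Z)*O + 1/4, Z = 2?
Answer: -900*√65 ≈ -7256.0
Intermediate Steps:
v(O) = ¼ + 2*O (v(O) = (4 - 1*2)*O + 1/4 = (4 - 2)*O + 1*(¼) = 2*O + ¼ = ¼ + 2*O)
K(1*v(0) + 6, 50)*(-144) = √((1*(¼ + 2*0) + 6)² + 50²)*(-144) = √((1*(¼ + 0) + 6)² + 2500)*(-144) = √((1*(¼) + 6)² + 2500)*(-144) = √((¼ + 6)² + 2500)*(-144) = √((25/4)² + 2500)*(-144) = √(625/16 + 2500)*(-144) = √(40625/16)*(-144) = (25*√65/4)*(-144) = -900*√65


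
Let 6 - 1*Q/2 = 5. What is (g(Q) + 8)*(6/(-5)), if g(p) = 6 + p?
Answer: -96/5 ≈ -19.200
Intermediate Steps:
Q = 2 (Q = 12 - 2*5 = 12 - 10 = 2)
(g(Q) + 8)*(6/(-5)) = ((6 + 2) + 8)*(6/(-5)) = (8 + 8)*(6*(-⅕)) = 16*(-6/5) = -96/5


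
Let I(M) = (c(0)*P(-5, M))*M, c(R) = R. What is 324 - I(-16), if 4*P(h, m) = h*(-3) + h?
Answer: 324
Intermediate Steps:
P(h, m) = -h/2 (P(h, m) = (h*(-3) + h)/4 = (-3*h + h)/4 = (-2*h)/4 = -h/2)
I(M) = 0 (I(M) = (0*(-½*(-5)))*M = (0*(5/2))*M = 0*M = 0)
324 - I(-16) = 324 - 1*0 = 324 + 0 = 324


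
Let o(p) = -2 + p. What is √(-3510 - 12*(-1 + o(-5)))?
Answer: I*√3414 ≈ 58.429*I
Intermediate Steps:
√(-3510 - 12*(-1 + o(-5))) = √(-3510 - 12*(-1 + (-2 - 5))) = √(-3510 - 12*(-1 - 7)) = √(-3510 - 12*(-8)) = √(-3510 + 96) = √(-3414) = I*√3414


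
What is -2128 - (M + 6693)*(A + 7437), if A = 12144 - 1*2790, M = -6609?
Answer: -1412572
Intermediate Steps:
A = 9354 (A = 12144 - 2790 = 9354)
-2128 - (M + 6693)*(A + 7437) = -2128 - (-6609 + 6693)*(9354 + 7437) = -2128 - 84*16791 = -2128 - 1*1410444 = -2128 - 1410444 = -1412572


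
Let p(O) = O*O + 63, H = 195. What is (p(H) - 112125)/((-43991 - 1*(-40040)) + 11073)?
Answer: -24679/2374 ≈ -10.396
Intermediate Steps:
p(O) = 63 + O² (p(O) = O² + 63 = 63 + O²)
(p(H) - 112125)/((-43991 - 1*(-40040)) + 11073) = ((63 + 195²) - 112125)/((-43991 - 1*(-40040)) + 11073) = ((63 + 38025) - 112125)/((-43991 + 40040) + 11073) = (38088 - 112125)/(-3951 + 11073) = -74037/7122 = -74037*1/7122 = -24679/2374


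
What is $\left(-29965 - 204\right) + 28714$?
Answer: $-1455$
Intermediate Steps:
$\left(-29965 - 204\right) + 28714 = -30169 + 28714 = -1455$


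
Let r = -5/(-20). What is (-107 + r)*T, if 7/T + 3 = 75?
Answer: -2989/288 ≈ -10.378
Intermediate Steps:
T = 7/72 (T = 7/(-3 + 75) = 7/72 ≈ 0.097222)
r = ¼ (r = -5*(-1/20) = ¼ ≈ 0.25000)
(-107 + r)*T = (-107 + ¼)*(7/72) = -427/4*7/72 = -2989/288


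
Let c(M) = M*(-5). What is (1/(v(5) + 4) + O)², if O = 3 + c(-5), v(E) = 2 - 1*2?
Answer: 12769/16 ≈ 798.06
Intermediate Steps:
v(E) = 0 (v(E) = 2 - 2 = 0)
c(M) = -5*M
O = 28 (O = 3 - 5*(-5) = 3 + 25 = 28)
(1/(v(5) + 4) + O)² = (1/(0 + 4) + 28)² = (1/4 + 28)² = (¼ + 28)² = (113/4)² = 12769/16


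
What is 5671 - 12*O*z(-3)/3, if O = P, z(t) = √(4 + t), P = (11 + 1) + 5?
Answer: 5603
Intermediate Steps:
P = 17 (P = 12 + 5 = 17)
O = 17
5671 - 12*O*z(-3)/3 = 5671 - 12*17*√(4 - 3)/3 = 5671 - 204*√1*(⅓) = 5671 - 204*1*(⅓) = 5671 - 204/3 = 5671 - 1*68 = 5671 - 68 = 5603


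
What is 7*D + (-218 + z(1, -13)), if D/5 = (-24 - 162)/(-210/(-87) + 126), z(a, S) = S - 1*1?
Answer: -75197/266 ≈ -282.70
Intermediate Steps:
z(a, S) = -1 + S (z(a, S) = S - 1 = -1 + S)
D = -13485/1862 (D = 5*((-24 - 162)/(-210/(-87) + 126)) = 5*(-186/(-210*(-1/87) + 126)) = 5*(-186/(70/29 + 126)) = 5*(-186/3724/29) = 5*(-186*29/3724) = 5*(-2697/1862) = -13485/1862 ≈ -7.2422)
7*D + (-218 + z(1, -13)) = 7*(-13485/1862) + (-218 + (-1 - 13)) = -13485/266 + (-218 - 14) = -13485/266 - 232 = -75197/266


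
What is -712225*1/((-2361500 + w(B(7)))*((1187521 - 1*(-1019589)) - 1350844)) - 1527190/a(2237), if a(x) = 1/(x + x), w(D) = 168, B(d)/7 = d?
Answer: -445649178051024898145/65223493752 ≈ -6.8326e+9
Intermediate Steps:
B(d) = 7*d
a(x) = 1/(2*x)
-712225*1/((-2361500 + w(B(7)))*((1187521 - 1*(-1019589)) - 1350844)) - 1527190/a(2237) = -712225*1/((-2361500 + 168)*((1187521 - 1*(-1019589)) - 1350844)) - 1527190/((1/2)/2237) = -712225*(-1/(2361332*((1187521 + 1019589) - 1350844))) - 1527190/((1/2)*(1/2237)) = -712225*(-1/(2361332*(2207110 - 1350844))) - 1527190/1/4474 = -712225/((-2361332*856266)) - 1527190*4474 = -712225/(-2021928306312) - 6832648060 = -712225*(-1/2021928306312) - 6832648060 = 22975/65223493752 - 6832648060 = -445649178051024898145/65223493752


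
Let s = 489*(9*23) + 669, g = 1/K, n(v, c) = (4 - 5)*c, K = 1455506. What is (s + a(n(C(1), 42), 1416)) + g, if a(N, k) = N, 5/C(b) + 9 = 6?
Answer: 148243286101/1455506 ≈ 1.0185e+5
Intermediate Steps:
C(b) = -5/3 (C(b) = 5/(-9 + 6) = 5/(-3) = 5*(-⅓) = -5/3)
n(v, c) = -c
g = 1/1455506 ≈ 6.8705e-7
s = 101892 (s = 489*207 + 669 = 101223 + 669 = 101892)
(s + a(n(C(1), 42), 1416)) + g = (101892 - 1*42) + 1/1455506 = (101892 - 42) + 1/1455506 = 101850 + 1/1455506 = 148243286101/1455506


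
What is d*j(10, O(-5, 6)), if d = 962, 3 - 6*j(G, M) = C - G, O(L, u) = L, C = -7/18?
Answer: 115921/54 ≈ 2146.7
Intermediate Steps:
C = -7/18 (C = -7*1/18 = -7/18 ≈ -0.38889)
j(G, M) = 61/108 + G/6 (j(G, M) = ½ - (-7/18 - G)/6 = ½ + (7/108 + G/6) = 61/108 + G/6)
d*j(10, O(-5, 6)) = 962*(61/108 + (⅙)*10) = 962*(61/108 + 5/3) = 962*(241/108) = 115921/54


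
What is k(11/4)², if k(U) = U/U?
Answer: 1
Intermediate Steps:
k(U) = 1
k(11/4)² = 1² = 1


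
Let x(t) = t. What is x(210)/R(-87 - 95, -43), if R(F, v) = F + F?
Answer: -15/26 ≈ -0.57692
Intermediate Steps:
R(F, v) = 2*F
x(210)/R(-87 - 95, -43) = 210/((2*(-87 - 95))) = 210/((2*(-182))) = 210/(-364) = 210*(-1/364) = -15/26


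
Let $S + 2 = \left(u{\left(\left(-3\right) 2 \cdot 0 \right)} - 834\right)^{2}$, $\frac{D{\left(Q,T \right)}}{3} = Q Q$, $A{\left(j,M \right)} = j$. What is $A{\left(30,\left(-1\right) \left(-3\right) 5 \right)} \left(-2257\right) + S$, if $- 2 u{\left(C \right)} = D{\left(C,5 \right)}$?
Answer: $627844$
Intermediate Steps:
$D{\left(Q,T \right)} = 3 Q^{2}$ ($D{\left(Q,T \right)} = 3 Q Q = 3 Q^{2}$)
$u{\left(C \right)} = - \frac{3 C^{2}}{2}$
$S = 695554$ ($S = -2 + \left(- \frac{3 \left(\left(-3\right) 2 \cdot 0\right)^{2}}{2} - 834\right)^{2} = -2 + \left(- \frac{3 \left(\left(-6\right) 0\right)^{2}}{2} - 834\right)^{2} = -2 + \left(- \frac{3 \cdot 0^{2}}{2} - 834\right)^{2} = -2 + \left(\left(- \frac{3}{2}\right) 0 - 834\right)^{2} = -2 + \left(0 - 834\right)^{2} = -2 + \left(-834\right)^{2} = -2 + 695556 = 695554$)
$A{\left(30,\left(-1\right) \left(-3\right) 5 \right)} \left(-2257\right) + S = 30 \left(-2257\right) + 695554 = -67710 + 695554 = 627844$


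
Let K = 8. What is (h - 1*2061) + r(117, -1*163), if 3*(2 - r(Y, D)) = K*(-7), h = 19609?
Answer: 52706/3 ≈ 17569.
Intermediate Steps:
r(Y, D) = 62/3 (r(Y, D) = 2 - 8*(-7)/3 = 2 - ⅓*(-56) = 2 + 56/3 = 62/3)
(h - 1*2061) + r(117, -1*163) = (19609 - 1*2061) + 62/3 = (19609 - 2061) + 62/3 = 17548 + 62/3 = 52706/3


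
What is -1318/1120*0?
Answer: 0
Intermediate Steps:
-1318/1120*0 = -1318*1/1120*0 = -659/560*0 = 0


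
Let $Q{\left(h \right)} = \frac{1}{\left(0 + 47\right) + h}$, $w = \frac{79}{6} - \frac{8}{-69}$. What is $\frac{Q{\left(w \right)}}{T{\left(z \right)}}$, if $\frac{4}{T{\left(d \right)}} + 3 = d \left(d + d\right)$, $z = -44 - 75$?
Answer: $\frac{651337}{5546} \approx 117.44$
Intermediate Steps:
$z = -119$ ($z = -44 - 75 = -119$)
$T{\left(d \right)} = \frac{4}{-3 + 2 d^{2}}$ ($T{\left(d \right)} = \frac{4}{-3 + d \left(d + d\right)} = \frac{4}{-3 + d 2 d} = \frac{4}{-3 + 2 d^{2}}$)
$w = \frac{611}{46}$ ($w = 79 \cdot \frac{1}{6} - - \frac{8}{69} = \frac{79}{6} + \frac{8}{69} = \frac{611}{46} \approx 13.283$)
$Q{\left(h \right)} = \frac{1}{47 + h}$
$\frac{Q{\left(w \right)}}{T{\left(z \right)}} = \frac{1}{\left(47 + \frac{611}{46}\right) \frac{4}{-3 + 2 \left(-119\right)^{2}}} = \frac{1}{\frac{2773}{46} \frac{4}{-3 + 2 \cdot 14161}} = \frac{46}{2773 \frac{4}{-3 + 28322}} = \frac{46}{2773 \cdot \frac{4}{28319}} = \frac{46}{2773} \cdot \frac{28319}{4} = \frac{651337}{5546}$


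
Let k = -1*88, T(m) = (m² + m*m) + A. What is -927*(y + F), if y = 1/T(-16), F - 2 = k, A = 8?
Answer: 41454513/520 ≈ 79720.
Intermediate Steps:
T(m) = 8 + 2*m² (T(m) = (m² + m*m) + 8 = (m² + m²) + 8 = 2*m² + 8 = 8 + 2*m²)
k = -88
F = -86 (F = 2 - 88 = -86)
y = 1/520 (y = 1/(8 + 2*(-16)²) = 1/(8 + 2*256) = 1/(8 + 512) = 1/520 ≈ 0.0019231)
-927*(y + F) = -927*(1/520 - 86) = -927*(-44719/520) = 41454513/520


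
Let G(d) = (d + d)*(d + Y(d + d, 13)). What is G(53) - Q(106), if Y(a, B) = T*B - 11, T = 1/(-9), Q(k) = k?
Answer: 37736/9 ≈ 4192.9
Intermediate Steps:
T = -1/9 ≈ -0.11111
Y(a, B) = -11 - B/9 (Y(a, B) = -B/9 - 11 = -11 - B/9)
G(d) = 2*d*(-112/9 + d) (G(d) = (d + d)*(d + (-11 - 1/9*13)) = (2*d)*(d + (-11 - 13/9)) = (2*d)*(d - 112/9) = (2*d)*(-112/9 + d) = 2*d*(-112/9 + d))
G(53) - Q(106) = (2/9)*53*(-112 + 9*53) - 1*106 = (2/9)*53*(-112 + 477) - 106 = (2/9)*53*365 - 106 = 38690/9 - 106 = 37736/9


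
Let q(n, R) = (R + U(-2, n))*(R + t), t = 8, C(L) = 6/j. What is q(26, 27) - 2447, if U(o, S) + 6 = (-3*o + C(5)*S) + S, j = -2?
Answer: -3322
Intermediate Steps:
C(L) = -3 (C(L) = 6/(-2) = 6*(-1/2) = -3)
U(o, S) = -6 - 3*o - 2*S (U(o, S) = -6 + ((-3*o - 3*S) + S) = -6 + ((-3*S - 3*o) + S) = -6 + (-3*o - 2*S) = -6 - 3*o - 2*S)
q(n, R) = (8 + R)*(R - 2*n) (q(n, R) = (R + (-6 - 3*(-2) - 2*n))*(R + 8) = (R + (-6 + 6 - 2*n))*(8 + R) = (R - 2*n)*(8 + R) = (8 + R)*(R - 2*n))
q(26, 27) - 2447 = (27**2 - 16*26 + 8*27 - 2*27*26) - 2447 = (729 - 416 + 216 - 1404) - 2447 = -875 - 2447 = -3322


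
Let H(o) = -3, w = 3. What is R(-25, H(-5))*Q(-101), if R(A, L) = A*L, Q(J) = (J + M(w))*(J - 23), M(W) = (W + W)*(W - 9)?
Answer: 1274100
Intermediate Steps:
M(W) = 2*W*(-9 + W) (M(W) = (2*W)*(-9 + W) = 2*W*(-9 + W))
Q(J) = (-36 + J)*(-23 + J) (Q(J) = (J + 2*3*(-9 + 3))*(J - 23) = (J + 2*3*(-6))*(-23 + J) = (J - 36)*(-23 + J) = (-36 + J)*(-23 + J))
R(-25, H(-5))*Q(-101) = (-25*(-3))*(828 + (-101)² - 59*(-101)) = 75*(828 + 10201 + 5959) = 75*16988 = 1274100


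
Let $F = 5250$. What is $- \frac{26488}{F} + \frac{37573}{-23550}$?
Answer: $- \frac{260651}{39250} \approx -6.6408$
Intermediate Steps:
$- \frac{26488}{F} + \frac{37573}{-23550} = - \frac{26488}{5250} + \frac{37573}{-23550} = \left(-26488\right) \frac{1}{5250} + 37573 \left(- \frac{1}{23550}\right) = - \frac{1892}{375} - \frac{37573}{23550} = - \frac{260651}{39250}$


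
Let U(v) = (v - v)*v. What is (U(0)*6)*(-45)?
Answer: 0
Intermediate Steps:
U(v) = 0 (U(v) = 0*v = 0)
(U(0)*6)*(-45) = (0*6)*(-45) = 0*(-45) = 0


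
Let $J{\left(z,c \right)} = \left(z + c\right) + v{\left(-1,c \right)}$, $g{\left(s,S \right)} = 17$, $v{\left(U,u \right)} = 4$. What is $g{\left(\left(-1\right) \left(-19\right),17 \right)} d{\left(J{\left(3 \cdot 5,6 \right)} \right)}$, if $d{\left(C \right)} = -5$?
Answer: $-85$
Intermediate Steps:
$J{\left(z,c \right)} = 4 + c + z$ ($J{\left(z,c \right)} = \left(z + c\right) + 4 = \left(c + z\right) + 4 = 4 + c + z$)
$g{\left(\left(-1\right) \left(-19\right),17 \right)} d{\left(J{\left(3 \cdot 5,6 \right)} \right)} = 17 \left(-5\right) = -85$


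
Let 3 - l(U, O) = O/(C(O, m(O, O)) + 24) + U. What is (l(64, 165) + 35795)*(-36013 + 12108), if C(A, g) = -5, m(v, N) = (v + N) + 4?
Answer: -16226259805/19 ≈ -8.5401e+8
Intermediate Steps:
m(v, N) = 4 + N + v (m(v, N) = (N + v) + 4 = 4 + N + v)
l(U, O) = 3 - U - O/19 (l(U, O) = 3 - (O/(-5 + 24) + U) = 3 - (O/19 + U) = 3 - (U + O/19) = 3 + (-U - O/19) = 3 - U - O/19)
(l(64, 165) + 35795)*(-36013 + 12108) = ((3 - 1*64 - 1/19*165) + 35795)*(-36013 + 12108) = ((3 - 64 - 165/19) + 35795)*(-23905) = (-1324/19 + 35795)*(-23905) = (678781/19)*(-23905) = -16226259805/19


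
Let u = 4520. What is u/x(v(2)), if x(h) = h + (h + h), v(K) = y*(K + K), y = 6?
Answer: 565/9 ≈ 62.778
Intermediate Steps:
v(K) = 12*K (v(K) = 6*(K + K) = 6*(2*K) = 12*K)
x(h) = 3*h (x(h) = h + 2*h = 3*h)
u/x(v(2)) = 4520/((3*(12*2))) = 4520/((3*24)) = 4520/72 = 4520*(1/72) = 565/9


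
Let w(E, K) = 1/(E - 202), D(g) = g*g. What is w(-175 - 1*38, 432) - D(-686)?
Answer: -195297341/415 ≈ -4.7060e+5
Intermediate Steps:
D(g) = g**2
w(E, K) = 1/(-202 + E)
w(-175 - 1*38, 432) - D(-686) = 1/(-202 + (-175 - 1*38)) - 1*(-686)**2 = 1/(-202 + (-175 - 38)) - 1*470596 = 1/(-202 - 213) - 470596 = 1/(-415) - 470596 = -1/415 - 470596 = -195297341/415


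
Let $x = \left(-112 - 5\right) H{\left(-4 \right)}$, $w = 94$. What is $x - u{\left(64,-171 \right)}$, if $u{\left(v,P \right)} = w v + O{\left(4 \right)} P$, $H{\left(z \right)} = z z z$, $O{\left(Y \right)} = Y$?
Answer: $2156$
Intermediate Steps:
$H{\left(z \right)} = z^{3}$ ($H{\left(z \right)} = z^{2} z = z^{3}$)
$u{\left(v,P \right)} = 4 P + 94 v$ ($u{\left(v,P \right)} = 94 v + 4 P = 4 P + 94 v$)
$x = 7488$ ($x = \left(-112 - 5\right) \left(-4\right)^{3} = \left(-117\right) \left(-64\right) = 7488$)
$x - u{\left(64,-171 \right)} = 7488 - \left(4 \left(-171\right) + 94 \cdot 64\right) = 7488 - \left(-684 + 6016\right) = 7488 - 5332 = 2156$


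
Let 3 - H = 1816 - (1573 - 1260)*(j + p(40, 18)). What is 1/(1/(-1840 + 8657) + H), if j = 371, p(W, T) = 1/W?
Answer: 272680/31172184561 ≈ 8.7475e-6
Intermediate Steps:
H = 4572713/40 (H = 3 - (1816 - (1573 - 1260)*(371 + 1/40)) = 3 - (1816 - 313*(371 + 1/40)) = 3 - (1816 - 313*14841/40) = 3 - (1816 - 1*4645233/40) = 3 - (1816 - 4645233/40) = 3 - 1*(-4572593/40) = 3 + 4572593/40 = 4572713/40 ≈ 1.1432e+5)
1/(1/(-1840 + 8657) + H) = 1/(1/(-1840 + 8657) + 4572713/40) = 1/(1/6817 + 4572713/40) = 1/(31172184561/272680) = 272680/31172184561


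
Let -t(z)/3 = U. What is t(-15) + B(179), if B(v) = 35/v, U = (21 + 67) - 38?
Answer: -26815/179 ≈ -149.80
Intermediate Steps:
U = 50 (U = 88 - 38 = 50)
t(z) = -150 (t(z) = -3*50 = -150)
t(-15) + B(179) = -150 + 35/179 = -26815/179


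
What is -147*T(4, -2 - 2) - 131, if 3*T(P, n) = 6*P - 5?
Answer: -1062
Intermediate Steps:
T(P, n) = -5/3 + 2*P (T(P, n) = (6*P - 5)/3 = (-5 + 6*P)/3 = -5/3 + 2*P)
-147*T(4, -2 - 2) - 131 = -147*(-5/3 + 2*4) - 131 = -147*(-5/3 + 8) - 131 = -147*19/3 - 131 = -931 - 131 = -1062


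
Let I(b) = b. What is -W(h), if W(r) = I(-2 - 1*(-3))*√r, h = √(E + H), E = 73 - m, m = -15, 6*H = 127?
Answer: -6^(¾)*655^(¼)/6 ≈ -3.2324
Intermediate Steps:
H = 127/6 (H = (⅙)*127 = 127/6 ≈ 21.167)
E = 88 (E = 73 - 1*(-15) = 73 + 15 = 88)
h = √3930/6 (h = √(88 + 127/6) = √(655/6) = √3930/6 ≈ 10.448)
W(r) = √r (W(r) = (-2 - 1*(-3))*√r = (-2 + 3)*√r = 1*√r = √r)
-W(h) = -√(√3930/6) = -6^(¾)*655^(¼)/6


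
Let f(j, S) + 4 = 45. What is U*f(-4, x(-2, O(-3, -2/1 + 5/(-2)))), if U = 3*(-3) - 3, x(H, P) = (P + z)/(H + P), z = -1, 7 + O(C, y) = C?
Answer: -492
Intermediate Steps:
O(C, y) = -7 + C
x(H, P) = (-1 + P)/(H + P) (x(H, P) = (P - 1)/(H + P) = (-1 + P)/(H + P))
f(j, S) = 41 (f(j, S) = -4 + 45 = 41)
U = -12 (U = -9 - 3 = -12)
U*f(-4, x(-2, O(-3, -2/1 + 5/(-2)))) = -12*41 = -492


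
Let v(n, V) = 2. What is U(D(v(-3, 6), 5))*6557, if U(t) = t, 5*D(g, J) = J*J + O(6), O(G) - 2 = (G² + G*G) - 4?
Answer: 124583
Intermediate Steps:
O(G) = -2 + 2*G² (O(G) = 2 + ((G² + G*G) - 4) = 2 + ((G² + G²) - 4) = 2 + (2*G² - 4) = 2 + (-4 + 2*G²) = -2 + 2*G²)
D(g, J) = 14 + J²/5 (D(g, J) = (J*J + (-2 + 2*6²))/5 = (J² + (-2 + 2*36))/5 = (J² + (-2 + 72))/5 = (J² + 70)/5 = (70 + J²)/5 = 14 + J²/5)
U(D(v(-3, 6), 5))*6557 = (14 + (⅕)*5²)*6557 = (14 + (⅕)*25)*6557 = (14 + 5)*6557 = 19*6557 = 124583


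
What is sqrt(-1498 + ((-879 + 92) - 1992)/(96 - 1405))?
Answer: 3*I*sqrt(5812147)/187 ≈ 38.677*I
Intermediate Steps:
sqrt(-1498 + ((-879 + 92) - 1992)/(96 - 1405)) = sqrt(-1498 + (-787 - 1992)/(-1309)) = sqrt(-1498 - 2779*(-1/1309)) = sqrt(-1498 + 397/187) = sqrt(-279729/187) = 3*I*sqrt(5812147)/187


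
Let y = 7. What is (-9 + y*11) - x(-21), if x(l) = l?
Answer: 89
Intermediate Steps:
(-9 + y*11) - x(-21) = (-9 + 7*11) - 1*(-21) = (-9 + 77) + 21 = 68 + 21 = 89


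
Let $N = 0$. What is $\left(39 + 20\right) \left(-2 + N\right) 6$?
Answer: $-708$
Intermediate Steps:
$\left(39 + 20\right) \left(-2 + N\right) 6 = \left(39 + 20\right) \left(-2 + 0\right) 6 = 59 \left(\left(-2\right) 6\right) = 59 \left(-12\right) = -708$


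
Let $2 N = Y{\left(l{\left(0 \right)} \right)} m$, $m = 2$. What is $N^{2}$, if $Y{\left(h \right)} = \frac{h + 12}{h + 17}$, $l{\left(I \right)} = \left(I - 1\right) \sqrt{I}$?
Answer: $\frac{144}{289} \approx 0.49827$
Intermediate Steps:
$l{\left(I \right)} = \sqrt{I} \left(-1 + I\right)$ ($l{\left(I \right)} = \left(-1 + I\right) \sqrt{I} = \sqrt{I} \left(-1 + I\right)$)
$Y{\left(h \right)} = \frac{12 + h}{17 + h}$
$N = \frac{12}{17}$ ($N = \frac{\frac{12 + \sqrt{0} \left(-1 + 0\right)}{17 + \sqrt{0} \left(-1 + 0\right)} 2}{2} = \frac{\frac{12 + 0 \left(-1\right)}{17 + 0 \left(-1\right)} 2}{2} = \frac{\frac{12 + 0}{17 + 0} \cdot 2}{2} = \frac{\frac{1}{17} \cdot 12 \cdot 2}{2} = \frac{\frac{12}{17} \cdot 2}{2} = \frac{1}{2} \cdot \frac{24}{17} = \frac{12}{17} \approx 0.70588$)
$N^{2} = \left(\frac{12}{17}\right)^{2} = \frac{144}{289}$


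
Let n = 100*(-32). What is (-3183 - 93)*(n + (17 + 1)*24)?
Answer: 9067968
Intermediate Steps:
n = -3200
(-3183 - 93)*(n + (17 + 1)*24) = (-3183 - 93)*(-3200 + (17 + 1)*24) = -3276*(-3200 + 18*24) = -3276*(-3200 + 432) = -3276*(-2768) = 9067968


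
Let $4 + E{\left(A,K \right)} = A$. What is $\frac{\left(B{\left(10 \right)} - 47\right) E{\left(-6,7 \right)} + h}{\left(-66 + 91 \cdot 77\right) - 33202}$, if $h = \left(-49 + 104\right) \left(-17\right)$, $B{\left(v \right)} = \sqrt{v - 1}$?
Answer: $\frac{495}{26261} \approx 0.018849$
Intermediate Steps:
$E{\left(A,K \right)} = -4 + A$
$B{\left(v \right)} = \sqrt{-1 + v}$
$h = -935$ ($h = 55 \left(-17\right) = -935$)
$\frac{\left(B{\left(10 \right)} - 47\right) E{\left(-6,7 \right)} + h}{\left(-66 + 91 \cdot 77\right) - 33202} = \frac{\left(\sqrt{-1 + 10} - 47\right) \left(-4 - 6\right) - 935}{\left(-66 + 91 \cdot 77\right) - 33202} = \frac{\left(\sqrt{9} - 47\right) \left(-10\right) - 935}{\left(-66 + 7007\right) - 33202} = \frac{\left(3 - 47\right) \left(-10\right) - 935}{6941 - 33202} = \frac{\left(-44\right) \left(-10\right) - 935}{-26261} = \left(440 - 935\right) \left(- \frac{1}{26261}\right) = \left(-495\right) \left(- \frac{1}{26261}\right) = \frac{495}{26261}$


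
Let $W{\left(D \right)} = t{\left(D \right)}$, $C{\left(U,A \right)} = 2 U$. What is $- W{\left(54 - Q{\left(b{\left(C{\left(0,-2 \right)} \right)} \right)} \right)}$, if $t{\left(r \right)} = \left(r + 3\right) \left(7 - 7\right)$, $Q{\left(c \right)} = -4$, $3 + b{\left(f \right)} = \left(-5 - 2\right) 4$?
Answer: $0$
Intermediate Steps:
$b{\left(f \right)} = -31$ ($b{\left(f \right)} = -3 + \left(-5 - 2\right) 4 = -3 - 28 = -31$)
$t{\left(r \right)} = 0$ ($t{\left(r \right)} = \left(3 + r\right) 0 = 0$)
$W{\left(D \right)} = 0$
$- W{\left(54 - Q{\left(b{\left(C{\left(0,-2 \right)} \right)} \right)} \right)} = \left(-1\right) 0 = 0$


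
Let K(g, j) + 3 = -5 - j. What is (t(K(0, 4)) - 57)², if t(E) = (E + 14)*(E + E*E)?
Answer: 42849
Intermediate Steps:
K(g, j) = -8 - j (K(g, j) = -3 + (-5 - j) = -8 - j)
t(E) = (14 + E)*(E + E²)
(t(K(0, 4)) - 57)² = ((-8 - 1*4)*(14 + (-8 - 1*4)² + 15*(-8 - 1*4)) - 57)² = ((-8 - 4)*(14 + (-8 - 4)² + 15*(-8 - 4)) - 57)² = (-12*(14 + (-12)² + 15*(-12)) - 57)² = (-12*(14 + 144 - 180) - 57)² = (-12*(-22) - 57)² = (264 - 57)² = 207² = 42849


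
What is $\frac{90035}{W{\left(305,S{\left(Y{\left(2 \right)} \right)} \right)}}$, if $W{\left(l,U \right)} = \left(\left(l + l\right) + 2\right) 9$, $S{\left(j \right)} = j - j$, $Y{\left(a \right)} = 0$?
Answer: $\frac{90035}{5508} \approx 16.346$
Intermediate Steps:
$S{\left(j \right)} = 0$
$W{\left(l,U \right)} = 18 + 18 l$ ($W{\left(l,U \right)} = \left(2 l + 2\right) 9 = \left(2 + 2 l\right) 9 = 18 + 18 l$)
$\frac{90035}{W{\left(305,S{\left(Y{\left(2 \right)} \right)} \right)}} = \frac{90035}{18 + 18 \cdot 305} = \frac{90035}{18 + 5490} = \frac{90035}{5508}$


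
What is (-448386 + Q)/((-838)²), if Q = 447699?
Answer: -687/702244 ≈ -0.00097829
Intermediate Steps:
(-448386 + Q)/((-838)²) = (-448386 + 447699)/((-838)²) = -687/702244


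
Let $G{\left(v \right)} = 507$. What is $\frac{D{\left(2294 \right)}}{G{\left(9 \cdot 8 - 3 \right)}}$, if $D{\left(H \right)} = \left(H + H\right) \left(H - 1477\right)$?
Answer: $\frac{3748396}{507} \approx 7393.3$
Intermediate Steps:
$D{\left(H \right)} = 2 H \left(-1477 + H\right)$
$\frac{D{\left(2294 \right)}}{G{\left(9 \cdot 8 - 3 \right)}} = \frac{2 \cdot 2294 \left(-1477 + 2294\right)}{507} = 2 \cdot 2294 \cdot 817 \cdot \frac{1}{507} = 3748396 \cdot \frac{1}{507} = \frac{3748396}{507}$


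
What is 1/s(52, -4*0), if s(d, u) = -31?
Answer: -1/31 ≈ -0.032258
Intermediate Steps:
1/s(52, -4*0) = 1/(-31) = -1/31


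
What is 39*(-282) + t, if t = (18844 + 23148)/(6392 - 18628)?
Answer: -33653380/3059 ≈ -11001.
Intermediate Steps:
t = -10498/3059 (t = 41992/(-12236) = 41992*(-1/12236) = -10498/3059 ≈ -3.4318)
39*(-282) + t = 39*(-282) - 10498/3059 = -10998 - 10498/3059 = -33653380/3059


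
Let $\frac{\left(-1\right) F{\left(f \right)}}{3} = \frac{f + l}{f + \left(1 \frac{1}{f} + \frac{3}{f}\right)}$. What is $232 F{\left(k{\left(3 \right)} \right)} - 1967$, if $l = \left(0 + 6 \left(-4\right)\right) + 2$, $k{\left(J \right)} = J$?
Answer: $\frac{14101}{13} \approx 1084.7$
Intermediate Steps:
$l = -22$ ($l = \left(0 - 24\right) + 2 = -24 + 2 = -22$)
$F{\left(f \right)} = - \frac{3 \left(-22 + f\right)}{f + \frac{4}{f}}$ ($F{\left(f \right)} = - 3 \frac{f - 22}{f + \left(1 \frac{1}{f} + \frac{3}{f}\right)} = - 3 \frac{-22 + f}{f + \left(\frac{1}{f} + \frac{3}{f}\right)} = - 3 \frac{-22 + f}{f + \frac{4}{f}} = - \frac{3 \left(-22 + f\right)}{f + \frac{4}{f}}$)
$232 F{\left(k{\left(3 \right)} \right)} - 1967 = 232 \cdot 3 \cdot 3 \frac{1}{4 + 3^{2}} \left(22 - 3\right) - 1967 = 232 \cdot 3 \cdot 3 \frac{1}{4 + 9} \left(22 - 3\right) - 1967 = 232 \cdot 3 \cdot 3 \cdot \frac{1}{13} \cdot 19 - 1967 = 232 \cdot \frac{171}{13} - 1967 = \frac{39672}{13} - 1967 = \frac{14101}{13}$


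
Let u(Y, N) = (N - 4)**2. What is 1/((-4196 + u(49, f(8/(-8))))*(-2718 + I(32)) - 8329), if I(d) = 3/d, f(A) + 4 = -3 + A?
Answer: 8/88037017 ≈ 9.0871e-8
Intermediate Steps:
f(A) = -7 + A (f(A) = -4 + (-3 + A) = -7 + A)
u(Y, N) = (-4 + N)**2
1/((-4196 + u(49, f(8/(-8))))*(-2718 + I(32)) - 8329) = 1/((-4196 + (-4 + (-7 + 8/(-8)))**2)*(-2718 + 3/32) - 8329) = 1/((-4196 + (-4 + (-7 + 8*(-1/8)))**2)*(-2718 + 3*(1/32)) - 8329) = 1/((-4196 + (-4 + (-7 - 1))**2)*(-2718 + 3/32) - 8329) = 1/((-4196 + (-4 - 8)**2)*(-86973/32) - 8329) = 1/((-4196 + (-12)**2)*(-86973/32) - 8329) = 1/((-4196 + 144)*(-86973/32) - 8329) = 1/(-4052*(-86973/32) - 8329) = 1/(88103649/8 - 8329) = 1/(88037017/8) = 8/88037017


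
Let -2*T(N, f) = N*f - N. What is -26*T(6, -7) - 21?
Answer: -645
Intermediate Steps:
T(N, f) = N/2 - N*f/2 (T(N, f) = -(N*f - N)/2 = -(-N + N*f)/2 = N/2 - N*f/2)
-26*T(6, -7) - 21 = -13*6*(1 - 1*(-7)) - 21 = -13*6*(1 + 7) - 21 = -13*6*8 - 21 = -26*24 - 21 = -624 - 21 = -645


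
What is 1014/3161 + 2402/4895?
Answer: 12556252/15473095 ≈ 0.81149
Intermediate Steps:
1014/3161 + 2402/4895 = 12556252/15473095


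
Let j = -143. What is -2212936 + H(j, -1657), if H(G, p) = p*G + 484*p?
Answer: -2777973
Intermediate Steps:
H(G, p) = 484*p + G*p (H(G, p) = G*p + 484*p = 484*p + G*p)
-2212936 + H(j, -1657) = -2212936 - 1657*(484 - 143) = -2212936 - 1657*341 = -2212936 - 565037 = -2777973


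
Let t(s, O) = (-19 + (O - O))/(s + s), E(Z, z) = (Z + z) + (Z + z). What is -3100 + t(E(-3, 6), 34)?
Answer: -37219/12 ≈ -3101.6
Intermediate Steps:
E(Z, z) = 2*Z + 2*z
t(s, O) = -19/(2*s) (t(s, O) = (-19 + 0)/((2*s)) = -19/(2*s))
-3100 + t(E(-3, 6), 34) = -3100 - 19/(2*(2*(-3) + 2*6)) = -3100 - 19/(2*(-6 + 12)) = -3100 - 19/2/6 = -3100 - 19/2*⅙ = -3100 - 19/12 = -37219/12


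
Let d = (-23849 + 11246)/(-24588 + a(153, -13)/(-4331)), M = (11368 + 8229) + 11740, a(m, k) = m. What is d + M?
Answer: 1112385395930/35496927 ≈ 31338.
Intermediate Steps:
M = 31337 (M = 19597 + 11740 = 31337)
d = 18194531/35496927 (d = (-23849 + 11246)/(-24588 + 153/(-4331)) = -12603/(-24588 + 153*(-1/4331)) = -12603/(-24588 - 153/4331) = -12603/(-106490781/4331) = -12603*(-4331/106490781) = 18194531/35496927 ≈ 0.51257)
d + M = 18194531/35496927 + 31337 = 1112385395930/35496927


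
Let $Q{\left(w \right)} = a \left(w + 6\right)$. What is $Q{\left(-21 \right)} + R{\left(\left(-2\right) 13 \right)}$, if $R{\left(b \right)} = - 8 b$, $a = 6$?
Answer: $118$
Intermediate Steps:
$Q{\left(w \right)} = 36 + 6 w$ ($Q{\left(w \right)} = 6 \left(w + 6\right) = 6 \left(6 + w\right) = 36 + 6 w$)
$Q{\left(-21 \right)} + R{\left(\left(-2\right) 13 \right)} = \left(36 + 6 \left(-21\right)\right) - 8 \left(\left(-2\right) 13\right) = \left(36 - 126\right) - -208 = -90 + 208 = 118$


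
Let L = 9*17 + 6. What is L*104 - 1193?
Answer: 15343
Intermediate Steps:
L = 159 (L = 153 + 6 = 159)
L*104 - 1193 = 159*104 - 1193 = 16536 - 1193 = 15343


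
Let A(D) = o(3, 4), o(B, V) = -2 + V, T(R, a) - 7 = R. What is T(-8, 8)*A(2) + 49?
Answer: 47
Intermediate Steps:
T(R, a) = 7 + R
A(D) = 2 (A(D) = -2 + 4 = 2)
T(-8, 8)*A(2) + 49 = (7 - 8)*2 + 49 = -1*2 + 49 = -2 + 49 = 47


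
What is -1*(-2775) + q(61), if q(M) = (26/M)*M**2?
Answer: 4361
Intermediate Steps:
q(M) = 26*M
-1*(-2775) + q(61) = -1*(-2775) + 26*61 = 2775 + 1586 = 4361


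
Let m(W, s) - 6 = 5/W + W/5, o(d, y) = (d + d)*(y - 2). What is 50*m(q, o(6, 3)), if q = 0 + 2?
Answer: 445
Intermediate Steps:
q = 2
o(d, y) = 2*d*(-2 + y) (o(d, y) = (2*d)*(-2 + y) = 2*d*(-2 + y))
m(W, s) = 6 + 5/W + W/5 (m(W, s) = 6 + (5/W + W/5) = 6 + 5/W + W/5)
50*m(q, o(6, 3)) = 50*(6 + 5/2 + (⅕)*2) = 50*(6 + 5*(½) + ⅖) = 50*(6 + 5/2 + ⅖) = 50*(89/10) = 445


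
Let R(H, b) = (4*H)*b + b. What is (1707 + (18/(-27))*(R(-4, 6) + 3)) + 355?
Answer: 2120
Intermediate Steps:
R(H, b) = b + 4*H*b (R(H, b) = 4*H*b + b = b + 4*H*b)
(1707 + (18/(-27))*(R(-4, 6) + 3)) + 355 = (1707 + (18/(-27))*(6*(1 + 4*(-4)) + 3)) + 355 = (1707 + (18*(-1/27))*(6*(1 - 16) + 3)) + 355 = (1707 - 2*(6*(-15) + 3)/3) + 355 = (1707 - 2*(-90 + 3)/3) + 355 = (1707 - ⅔*(-87)) + 355 = (1707 + 58) + 355 = 1765 + 355 = 2120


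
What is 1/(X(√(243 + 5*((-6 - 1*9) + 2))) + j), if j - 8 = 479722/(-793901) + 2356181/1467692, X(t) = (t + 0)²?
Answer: 1165202146492/217894089557969 ≈ 0.0053476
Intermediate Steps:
X(t) = t²
j = 10488107482393/1165202146492 (j = 8 + (479722/(-793901) + 2356181/1467692) = 8 + (479722*(-1/793901) + 2356181*(1/1467692)) = 8 + (-479722/793901 + 2356181/1467692) = 8 + 1166490310457/1165202146492 = 10488107482393/1165202146492 ≈ 9.0011)
1/(X(√(243 + 5*((-6 - 1*9) + 2))) + j) = 1/((√(243 + 5*((-6 - 1*9) + 2)))² + 10488107482393/1165202146492) = 1/((√(243 + 5*((-6 - 9) + 2)))² + 10488107482393/1165202146492) = 1/((√(243 + 5*(-15 + 2)))² + 10488107482393/1165202146492) = 1/((√(243 + 5*(-13)))² + 10488107482393/1165202146492) = 1/((√(243 - 65))² + 10488107482393/1165202146492) = 1/((√178)² + 10488107482393/1165202146492) = 1/(178 + 10488107482393/1165202146492) = 1/(217894089557969/1165202146492) = 1165202146492/217894089557969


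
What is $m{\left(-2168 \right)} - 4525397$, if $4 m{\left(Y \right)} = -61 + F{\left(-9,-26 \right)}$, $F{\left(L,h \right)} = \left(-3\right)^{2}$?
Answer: $-4525410$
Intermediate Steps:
$F{\left(L,h \right)} = 9$
$m{\left(Y \right)} = -13$ ($m{\left(Y \right)} = \frac{-61 + 9}{4} = \frac{1}{4} \left(-52\right) = -13$)
$m{\left(-2168 \right)} - 4525397 = -13 - 4525397 = -4525410$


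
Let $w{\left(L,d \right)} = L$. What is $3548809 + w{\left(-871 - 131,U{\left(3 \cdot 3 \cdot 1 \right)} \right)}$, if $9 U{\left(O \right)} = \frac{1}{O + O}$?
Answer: $3547807$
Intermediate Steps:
$U{\left(O \right)} = \frac{1}{18 O}$ ($U{\left(O \right)} = \frac{1}{9 \left(O + O\right)} = \frac{1}{9 \cdot 2 O} = \frac{\frac{1}{2} \frac{1}{O}}{9} = \frac{1}{18 O}$)
$3548809 + w{\left(-871 - 131,U{\left(3 \cdot 3 \cdot 1 \right)} \right)} = 3548809 - 1002 = 3547807$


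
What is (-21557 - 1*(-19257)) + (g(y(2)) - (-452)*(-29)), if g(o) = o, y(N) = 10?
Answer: -15398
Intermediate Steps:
(-21557 - 1*(-19257)) + (g(y(2)) - (-452)*(-29)) = (-21557 - 1*(-19257)) + (10 - (-452)*(-29)) = (-21557 + 19257) + (10 - 1*13108) = -2300 + (10 - 13108) = -2300 - 13098 = -15398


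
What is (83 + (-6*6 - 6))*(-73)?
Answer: -2993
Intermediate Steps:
(83 + (-6*6 - 6))*(-73) = (83 + (-36 - 6))*(-73) = (83 - 42)*(-73) = 41*(-73) = -2993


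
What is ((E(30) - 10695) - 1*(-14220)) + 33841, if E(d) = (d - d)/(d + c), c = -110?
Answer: 37366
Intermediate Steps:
E(d) = 0 (E(d) = (d - d)/(d - 110) = 0/(-110 + d) = 0)
((E(30) - 10695) - 1*(-14220)) + 33841 = ((0 - 10695) - 1*(-14220)) + 33841 = (-10695 + 14220) + 33841 = 3525 + 33841 = 37366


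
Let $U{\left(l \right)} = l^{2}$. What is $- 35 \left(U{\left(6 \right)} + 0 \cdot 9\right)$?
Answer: $-1260$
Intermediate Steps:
$- 35 \left(U{\left(6 \right)} + 0 \cdot 9\right) = - 35 \left(6^{2} + 0 \cdot 9\right) = - 35 \left(36 + 0\right) = \left(-35\right) 36 = -1260$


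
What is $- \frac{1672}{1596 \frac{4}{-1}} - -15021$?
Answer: $\frac{630893}{42} \approx 15021.0$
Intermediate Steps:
$- \frac{1672}{1596 \frac{4}{-1}} - -15021 = - \frac{1672}{1596 \cdot 4 \left(-1\right)} + 15021 = - \frac{1672}{1596 \left(-4\right)} + 15021 = - \frac{1672}{-6384} + 15021 = \left(-1672\right) \left(- \frac{1}{6384}\right) + 15021 = \frac{11}{42} + 15021 = \frac{630893}{42}$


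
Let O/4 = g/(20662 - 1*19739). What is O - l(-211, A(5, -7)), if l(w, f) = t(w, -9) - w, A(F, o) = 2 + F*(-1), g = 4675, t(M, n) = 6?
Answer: -181591/923 ≈ -196.74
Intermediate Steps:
A(F, o) = 2 - F
l(w, f) = 6 - w
O = 18700/923 (O = 4*(4675/(20662 - 1*19739)) = 4*(4675/(20662 - 19739)) = 4*(4675/923) = 18700/923 ≈ 20.260)
O - l(-211, A(5, -7)) = 18700/923 - (6 - 1*(-211)) = 18700/923 - (6 + 211) = 18700/923 - 1*217 = 18700/923 - 217 = -181591/923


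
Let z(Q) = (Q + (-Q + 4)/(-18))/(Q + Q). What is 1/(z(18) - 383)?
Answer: -324/123923 ≈ -0.0026145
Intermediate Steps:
z(Q) = (-2/9 + 19*Q/18)/(2*Q) (z(Q) = (Q + (4 - Q)*(-1/18))/((2*Q)) = (Q + (-2/9 + Q/18))*(1/(2*Q)) = (-2/9 + 19*Q/18)*(1/(2*Q)) = (-2/9 + 19*Q/18)/(2*Q))
1/(z(18) - 383) = 1/((1/36)*(-4 + 19*18)/18 - 383) = 1/((1/36)*(1/18)*(-4 + 342) - 383) = 1/((1/36)*(1/18)*338 - 383) = 1/(169/324 - 383) = 1/(-123923/324) = -324/123923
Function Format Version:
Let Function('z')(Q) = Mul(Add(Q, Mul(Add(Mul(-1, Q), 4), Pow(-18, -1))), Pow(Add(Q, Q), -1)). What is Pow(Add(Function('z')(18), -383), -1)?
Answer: Rational(-324, 123923) ≈ -0.0026145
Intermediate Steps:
Function('z')(Q) = Mul(Rational(1, 2), Pow(Q, -1), Add(Rational(-2, 9), Mul(Rational(19, 18), Q))) (Function('z')(Q) = Mul(Add(Q, Mul(Add(4, Mul(-1, Q)), Rational(-1, 18))), Pow(Mul(2, Q), -1)) = Mul(Add(Q, Add(Rational(-2, 9), Mul(Rational(1, 18), Q))), Mul(Rational(1, 2), Pow(Q, -1))) = Mul(Add(Rational(-2, 9), Mul(Rational(19, 18), Q)), Mul(Rational(1, 2), Pow(Q, -1))) = Mul(Rational(1, 2), Pow(Q, -1), Add(Rational(-2, 9), Mul(Rational(19, 18), Q))))
Pow(Add(Function('z')(18), -383), -1) = Pow(Add(Mul(Rational(1, 36), Pow(18, -1), Add(-4, Mul(19, 18))), -383), -1) = Pow(Add(Mul(Rational(1, 36), Rational(1, 18), Add(-4, 342)), -383), -1) = Pow(Add(Mul(Rational(1, 36), Rational(1, 18), 338), -383), -1) = Pow(Add(Rational(169, 324), -383), -1) = Pow(Rational(-123923, 324), -1) = Rational(-324, 123923)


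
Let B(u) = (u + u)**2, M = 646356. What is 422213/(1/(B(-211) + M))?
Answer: 348089285720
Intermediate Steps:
B(u) = 4*u**2 (B(u) = (2*u)**2 = 4*u**2)
422213/(1/(B(-211) + M)) = 422213/(1/(4*(-211)**2 + 646356)) = 422213/(1/(4*44521 + 646356)) = 422213/(1/(178084 + 646356)) = 422213/(1/824440) = 422213*824440 = 348089285720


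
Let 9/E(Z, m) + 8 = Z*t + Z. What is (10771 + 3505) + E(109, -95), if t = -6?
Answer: 7894619/553 ≈ 14276.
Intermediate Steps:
E(Z, m) = 9/(-8 - 5*Z) (E(Z, m) = 9/(-8 + (Z*(-6) + Z)) = 9/(-8 + (-6*Z + Z)) = 9/(-8 - 5*Z))
(10771 + 3505) + E(109, -95) = (10771 + 3505) + 9/(-8 - 5*109) = 14276 + 9/(-8 - 545) = 14276 + 9/(-553) = 14276 + 9*(-1/553) = 14276 - 9/553 = 7894619/553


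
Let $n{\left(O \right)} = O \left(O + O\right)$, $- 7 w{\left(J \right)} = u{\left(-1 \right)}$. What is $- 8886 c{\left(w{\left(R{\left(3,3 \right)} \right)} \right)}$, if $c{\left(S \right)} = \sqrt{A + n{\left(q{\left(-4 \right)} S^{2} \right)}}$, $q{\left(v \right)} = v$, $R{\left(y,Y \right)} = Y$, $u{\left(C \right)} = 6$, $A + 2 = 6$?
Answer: $- \frac{2008236}{49} \approx -40984.0$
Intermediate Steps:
$A = 4$ ($A = -2 + 6 = 4$)
$w{\left(J \right)} = - \frac{6}{7}$ ($w{\left(J \right)} = \left(- \frac{1}{7}\right) 6 = - \frac{6}{7}$)
$n{\left(O \right)} = 2 O^{2}$ ($n{\left(O \right)} = O 2 O = 2 O^{2}$)
$c{\left(S \right)} = \sqrt{4 + 32 S^{4}}$ ($c{\left(S \right)} = \sqrt{4 + 2 \left(- 4 S^{2}\right)^{2}} = \sqrt{4 + 2 \cdot 16 S^{4}} = \sqrt{4 + 32 S^{4}}$)
$- 8886 c{\left(w{\left(R{\left(3,3 \right)} \right)} \right)} = - 8886 \cdot 2 \sqrt{1 + 8 \left(- \frac{6}{7}\right)^{4}} = - 8886 \cdot 2 \sqrt{1 + 8 \cdot \frac{1296}{2401}} = - 8886 \cdot 2 \sqrt{1 + \frac{10368}{2401}} = - 8886 \cdot 2 \sqrt{\frac{12769}{2401}} = - 8886 \cdot 2 \cdot \frac{113}{49} = \left(-8886\right) \frac{226}{49} = - \frac{2008236}{49}$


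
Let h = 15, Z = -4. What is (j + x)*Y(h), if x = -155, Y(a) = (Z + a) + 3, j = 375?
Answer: 3080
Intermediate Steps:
Y(a) = -1 + a (Y(a) = (-4 + a) + 3 = -1 + a)
(j + x)*Y(h) = (375 - 155)*(-1 + 15) = 220*14 = 3080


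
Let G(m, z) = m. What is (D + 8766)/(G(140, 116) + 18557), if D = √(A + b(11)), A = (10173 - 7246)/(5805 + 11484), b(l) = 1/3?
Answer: 8766/18697 + √16693490/107750811 ≈ 0.46888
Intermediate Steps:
b(l) = ⅓
A = 2927/17289 ≈ 0.16930
D = √16693490/5763 (D = √(2927/17289 + ⅓) = √(8690/17289) = √16693490/5763 ≈ 0.70897)
(D + 8766)/(G(140, 116) + 18557) = (√16693490/5763 + 8766)/(140 + 18557) = (8766 + √16693490/5763)/18697 = (8766 + √16693490/5763)*(1/18697) = 8766/18697 + √16693490/107750811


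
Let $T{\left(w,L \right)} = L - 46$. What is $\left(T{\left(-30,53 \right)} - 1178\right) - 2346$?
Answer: $-3517$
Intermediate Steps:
$T{\left(w,L \right)} = -46 + L$
$\left(T{\left(-30,53 \right)} - 1178\right) - 2346 = \left(\left(-46 + 53\right) - 1178\right) - 2346 = \left(7 - 1178\right) - 2346 = -1171 - 2346 = -3517$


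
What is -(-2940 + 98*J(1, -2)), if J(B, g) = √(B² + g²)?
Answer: 2940 - 98*√5 ≈ 2720.9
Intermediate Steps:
-(-2940 + 98*J(1, -2)) = -(-2940 + 98*√(1² + (-2)²)) = -(-2940 + 98*√(1 + 4)) = -(-2940 + 98*√5) = -98*(-30 + √5) = 2940 - 98*√5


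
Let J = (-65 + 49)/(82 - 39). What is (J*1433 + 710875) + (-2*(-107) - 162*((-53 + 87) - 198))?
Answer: 31696323/43 ≈ 7.3712e+5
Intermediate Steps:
J = -16/43 ≈ -0.37209
(J*1433 + 710875) + (-2*(-107) - 162*((-53 + 87) - 198)) = (-16/43*1433 + 710875) + (-2*(-107) - 162*((-53 + 87) - 198)) = (-22928/43 + 710875) + (214 - 162*(34 - 198)) = 30544697/43 + (214 - 162*(-164)) = 30544697/43 + (214 + 26568) = 30544697/43 + 26782 = 31696323/43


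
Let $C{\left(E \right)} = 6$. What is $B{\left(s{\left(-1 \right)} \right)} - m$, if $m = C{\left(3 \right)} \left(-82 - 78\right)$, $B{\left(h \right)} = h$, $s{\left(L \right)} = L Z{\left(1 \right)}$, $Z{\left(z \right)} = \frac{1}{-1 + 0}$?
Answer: $961$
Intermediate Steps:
$Z{\left(z \right)} = -1$ ($Z{\left(z \right)} = \frac{1}{-1} = -1$)
$s{\left(L \right)} = - L$ ($s{\left(L \right)} = L \left(-1\right) = - L$)
$m = -960$ ($m = 6 \left(-82 - 78\right) = 6 \left(-160\right) = -960$)
$B{\left(s{\left(-1 \right)} \right)} - m = \left(-1\right) \left(-1\right) - -960 = 1 + 960 = 961$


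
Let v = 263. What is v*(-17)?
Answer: -4471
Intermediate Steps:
v*(-17) = 263*(-17) = -4471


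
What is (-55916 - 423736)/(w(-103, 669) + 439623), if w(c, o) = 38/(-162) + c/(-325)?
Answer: -12626838900/11573077643 ≈ -1.0911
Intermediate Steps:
w(c, o) = -19/81 - c/325 (w(c, o) = 38*(-1/162) + c*(-1/325) = -19/81 - c/325)
(-55916 - 423736)/(w(-103, 669) + 439623) = (-55916 - 423736)/((-19/81 - 1/325*(-103)) + 439623) = -479652/((-19/81 + 103/325) + 439623) = -479652/(2168/26325 + 439623) = -479652/11573077643/26325 = -479652*26325/11573077643 = -12626838900/11573077643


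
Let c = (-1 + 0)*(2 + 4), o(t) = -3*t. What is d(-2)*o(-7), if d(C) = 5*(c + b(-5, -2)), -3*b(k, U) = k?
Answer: -455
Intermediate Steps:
b(k, U) = -k/3
c = -6 (c = -1*6 = -6)
d(C) = -65/3 (d(C) = 5*(-6 - ⅓*(-5)) = 5*(-6 + 5/3) = 5*(-13/3) = -65/3)
d(-2)*o(-7) = -(-65)*(-7) = -65/3*21 = -455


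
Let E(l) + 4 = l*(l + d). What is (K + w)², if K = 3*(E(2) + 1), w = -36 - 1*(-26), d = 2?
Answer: 25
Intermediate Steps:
w = -10 (w = -36 + 26 = -10)
E(l) = -4 + l*(2 + l) (E(l) = -4 + l*(l + 2) = -4 + l*(2 + l))
K = 15 (K = 3*((-4 + 2² + 2*2) + 1) = 3*((-4 + 4 + 4) + 1) = 3*(4 + 1) = 3*5 = 15)
(K + w)² = (15 - 10)² = 5² = 25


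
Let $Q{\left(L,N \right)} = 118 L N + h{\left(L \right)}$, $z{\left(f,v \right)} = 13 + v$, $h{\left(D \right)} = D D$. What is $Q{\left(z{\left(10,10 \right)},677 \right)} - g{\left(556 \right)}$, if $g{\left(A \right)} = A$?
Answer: $1837351$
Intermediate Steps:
$h{\left(D \right)} = D^{2}$
$Q{\left(L,N \right)} = L^{2} + 118 L N$ ($Q{\left(L,N \right)} = 118 L N + L^{2} = L^{2} + 118 L N$)
$Q{\left(z{\left(10,10 \right)},677 \right)} - g{\left(556 \right)} = \left(13 + 10\right) \left(\left(13 + 10\right) + 118 \cdot 677\right) - 556 = 23 \left(23 + 79886\right) - 556 = 23 \cdot 79909 - 556 = 1837907 - 556 = 1837351$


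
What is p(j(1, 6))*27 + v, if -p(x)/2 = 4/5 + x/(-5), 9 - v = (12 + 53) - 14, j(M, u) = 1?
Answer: -372/5 ≈ -74.400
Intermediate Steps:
v = -42 (v = 9 - ((12 + 53) - 14) = 9 - (65 - 14) = 9 - 1*51 = 9 - 51 = -42)
p(x) = -8/5 + 2*x/5 (p(x) = -2*(4/5 + x/(-5)) = -2*(4*(⅕) + x*(-⅕)) = -2*(⅘ - x/5) = -8/5 + 2*x/5)
p(j(1, 6))*27 + v = (-8/5 + (⅖)*1)*27 - 42 = (-8/5 + ⅖)*27 - 42 = -6/5*27 - 42 = -162/5 - 42 = -372/5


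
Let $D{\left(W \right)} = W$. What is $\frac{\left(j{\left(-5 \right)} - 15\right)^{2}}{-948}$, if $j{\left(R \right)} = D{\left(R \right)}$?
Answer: $- \frac{100}{237} \approx -0.42194$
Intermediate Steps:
$j{\left(R \right)} = R$
$\frac{\left(j{\left(-5 \right)} - 15\right)^{2}}{-948} = \frac{\left(-5 - 15\right)^{2}}{-948} = \left(-20\right)^{2} \left(- \frac{1}{948}\right) = 400 \left(- \frac{1}{948}\right) = - \frac{100}{237}$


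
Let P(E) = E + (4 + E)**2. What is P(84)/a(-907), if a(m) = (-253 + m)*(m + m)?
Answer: 1957/526060 ≈ 0.0037201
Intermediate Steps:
a(m) = 2*m*(-253 + m) (a(m) = (-253 + m)*(2*m) = 2*m*(-253 + m))
P(84)/a(-907) = (84 + (4 + 84)**2)/((2*(-907)*(-253 - 907))) = (84 + 88**2)/((2*(-907)*(-1160))) = (84 + 7744)/2104240 = 7828*(1/2104240) = 1957/526060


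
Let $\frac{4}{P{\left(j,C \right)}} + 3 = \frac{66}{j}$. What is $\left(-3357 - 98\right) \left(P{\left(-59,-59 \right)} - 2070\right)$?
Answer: $\frac{1738714930}{243} \approx 7.1552 \cdot 10^{6}$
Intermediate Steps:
$P{\left(j,C \right)} = \frac{4}{-3 + \frac{66}{j}}$
$\left(-3357 - 98\right) \left(P{\left(-59,-59 \right)} - 2070\right) = \left(-3357 - 98\right) \left(\left(-4\right) \left(-59\right) \frac{1}{-66 + 3 \left(-59\right)} - 2070\right) = - 3455 \left(\left(-4\right) \left(-59\right) \frac{1}{-66 - 177} - 2070\right) = - 3455 \left(\left(-4\right) \left(-59\right) \frac{1}{-243} - 2070\right) = - 3455 \left(\left(-4\right) \left(-59\right) \left(- \frac{1}{243}\right) - 2070\right) = - 3455 \left(- \frac{236}{243} - 2070\right) = \left(-3455\right) \left(- \frac{503246}{243}\right) = \frac{1738714930}{243}$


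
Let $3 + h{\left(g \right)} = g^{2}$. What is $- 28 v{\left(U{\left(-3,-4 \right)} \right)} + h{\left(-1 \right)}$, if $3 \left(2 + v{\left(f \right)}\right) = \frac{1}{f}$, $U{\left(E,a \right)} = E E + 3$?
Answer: $\frac{479}{9} \approx 53.222$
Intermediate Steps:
$U{\left(E,a \right)} = 3 + E^{2}$ ($U{\left(E,a \right)} = E^{2} + 3 = 3 + E^{2}$)
$v{\left(f \right)} = -2 + \frac{1}{3 f}$
$h{\left(g \right)} = -3 + g^{2}$
$- 28 v{\left(U{\left(-3,-4 \right)} \right)} + h{\left(-1 \right)} = - 28 \left(-2 + \frac{1}{3 \left(3 + \left(-3\right)^{2}\right)}\right) - \left(3 - \left(-1\right)^{2}\right) = - 28 \left(-2 + \frac{1}{3 \left(3 + 9\right)}\right) + \left(-3 + 1\right) = - 28 \left(-2 + \frac{1}{3 \cdot 12}\right) - 2 = - 28 \left(-2 + \frac{1}{3} \cdot \frac{1}{12}\right) - 2 = - 28 \left(-2 + \frac{1}{36}\right) - 2 = \left(-28\right) \left(- \frac{71}{36}\right) - 2 = \frac{497}{9} - 2 = \frac{479}{9}$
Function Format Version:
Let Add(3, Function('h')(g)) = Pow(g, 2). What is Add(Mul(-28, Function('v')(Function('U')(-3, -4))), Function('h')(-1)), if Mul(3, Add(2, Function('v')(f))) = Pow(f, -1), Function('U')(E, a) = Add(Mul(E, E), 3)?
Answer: Rational(479, 9) ≈ 53.222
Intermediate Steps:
Function('U')(E, a) = Add(3, Pow(E, 2)) (Function('U')(E, a) = Add(Pow(E, 2), 3) = Add(3, Pow(E, 2)))
Function('v')(f) = Add(-2, Mul(Rational(1, 3), Pow(f, -1)))
Function('h')(g) = Add(-3, Pow(g, 2))
Add(Mul(-28, Function('v')(Function('U')(-3, -4))), Function('h')(-1)) = Add(Mul(-28, Add(-2, Mul(Rational(1, 3), Pow(Add(3, Pow(-3, 2)), -1)))), Add(-3, Pow(-1, 2))) = Add(Mul(-28, Add(-2, Mul(Rational(1, 3), Pow(Add(3, 9), -1)))), Add(-3, 1)) = Add(Mul(-28, Add(-2, Mul(Rational(1, 3), Pow(12, -1)))), -2) = Add(Mul(-28, Add(-2, Mul(Rational(1, 3), Rational(1, 12)))), -2) = Add(Mul(-28, Add(-2, Rational(1, 36))), -2) = Add(Mul(-28, Rational(-71, 36)), -2) = Add(Rational(497, 9), -2) = Rational(479, 9)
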